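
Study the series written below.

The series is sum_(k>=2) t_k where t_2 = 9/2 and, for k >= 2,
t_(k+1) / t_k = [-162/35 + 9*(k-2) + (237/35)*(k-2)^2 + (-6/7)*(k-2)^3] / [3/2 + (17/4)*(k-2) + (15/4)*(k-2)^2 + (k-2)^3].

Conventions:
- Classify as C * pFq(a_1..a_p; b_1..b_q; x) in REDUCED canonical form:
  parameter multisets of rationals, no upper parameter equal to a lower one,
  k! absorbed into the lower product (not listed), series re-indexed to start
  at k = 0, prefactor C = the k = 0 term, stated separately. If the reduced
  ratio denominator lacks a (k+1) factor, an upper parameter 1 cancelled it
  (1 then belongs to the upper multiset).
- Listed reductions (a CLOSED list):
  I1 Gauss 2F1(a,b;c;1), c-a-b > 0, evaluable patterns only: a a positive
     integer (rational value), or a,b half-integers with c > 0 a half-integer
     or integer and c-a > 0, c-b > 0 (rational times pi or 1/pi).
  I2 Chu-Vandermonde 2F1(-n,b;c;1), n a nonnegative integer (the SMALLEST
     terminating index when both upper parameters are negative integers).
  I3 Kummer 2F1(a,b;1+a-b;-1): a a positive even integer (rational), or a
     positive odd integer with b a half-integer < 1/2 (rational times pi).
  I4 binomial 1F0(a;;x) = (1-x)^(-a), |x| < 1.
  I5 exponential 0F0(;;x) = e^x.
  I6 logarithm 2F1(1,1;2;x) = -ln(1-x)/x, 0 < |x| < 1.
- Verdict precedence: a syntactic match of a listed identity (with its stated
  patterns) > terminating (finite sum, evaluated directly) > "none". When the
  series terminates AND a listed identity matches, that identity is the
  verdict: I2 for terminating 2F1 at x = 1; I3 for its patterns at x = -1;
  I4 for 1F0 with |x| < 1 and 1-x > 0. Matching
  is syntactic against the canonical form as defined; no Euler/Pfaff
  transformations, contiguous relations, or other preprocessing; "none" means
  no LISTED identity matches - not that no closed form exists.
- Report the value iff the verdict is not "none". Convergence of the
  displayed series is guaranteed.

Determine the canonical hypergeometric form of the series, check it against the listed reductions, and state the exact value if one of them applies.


x = -6/7 here; the reduced form reads 3F2, upper {-9, -2/5, 3/2}, lower {3/4, 2}, C = 9/2. Verdict: terminating - the sum ends at index 9 because -9 is a negative integer; exact evaluation follows. Sum: -10424417379293227210353/178726283034277343750.

Key observation: from the first term 9/2: factor the ratio over Q (prefactor 9/2): negated roots = parameters.
Step ratio: r(k) = (-6/7) * (k-9) (k-2/5) (k+3/2) / [(k+3/4) (k+2) (k+1)] ; factor over Q: parameters, x = (-6/7), and C = 9/2.


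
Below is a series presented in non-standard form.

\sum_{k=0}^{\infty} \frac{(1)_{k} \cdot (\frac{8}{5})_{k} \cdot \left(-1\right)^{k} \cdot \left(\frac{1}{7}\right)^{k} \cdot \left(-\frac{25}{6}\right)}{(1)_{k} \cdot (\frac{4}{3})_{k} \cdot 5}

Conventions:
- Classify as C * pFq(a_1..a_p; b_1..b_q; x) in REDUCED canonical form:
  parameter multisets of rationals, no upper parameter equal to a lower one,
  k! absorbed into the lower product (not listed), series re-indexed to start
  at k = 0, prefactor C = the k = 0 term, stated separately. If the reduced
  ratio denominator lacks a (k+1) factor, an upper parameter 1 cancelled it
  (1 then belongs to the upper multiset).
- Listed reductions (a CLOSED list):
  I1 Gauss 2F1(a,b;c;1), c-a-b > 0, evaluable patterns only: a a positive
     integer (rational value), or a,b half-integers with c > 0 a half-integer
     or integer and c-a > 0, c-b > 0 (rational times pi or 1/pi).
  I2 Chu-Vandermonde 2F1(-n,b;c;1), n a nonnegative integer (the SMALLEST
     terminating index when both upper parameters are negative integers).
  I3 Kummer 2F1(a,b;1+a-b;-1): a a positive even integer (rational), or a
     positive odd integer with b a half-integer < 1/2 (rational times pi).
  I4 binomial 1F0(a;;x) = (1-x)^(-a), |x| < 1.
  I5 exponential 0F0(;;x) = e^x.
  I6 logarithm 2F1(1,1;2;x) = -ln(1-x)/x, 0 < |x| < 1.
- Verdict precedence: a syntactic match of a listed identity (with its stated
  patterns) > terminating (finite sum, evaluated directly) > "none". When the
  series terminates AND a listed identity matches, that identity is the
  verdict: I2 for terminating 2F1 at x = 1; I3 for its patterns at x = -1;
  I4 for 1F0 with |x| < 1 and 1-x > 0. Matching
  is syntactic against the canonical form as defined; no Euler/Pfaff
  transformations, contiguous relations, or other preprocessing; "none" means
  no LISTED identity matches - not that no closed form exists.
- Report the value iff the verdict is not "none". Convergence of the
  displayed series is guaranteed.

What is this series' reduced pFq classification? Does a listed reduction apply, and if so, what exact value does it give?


The series (x = -\frac{1}{7}) is 2F1: upper {1, \frac{8}{5}}, lower {\frac{4}{3}}, prefactor -\frac{5}{6}. Verdict: none. Every listed pattern misses the 2F1 form at -\frac{1}{7}, upper {1, \frac{8}{5}}.

Structural cue: from the first term -\frac{5}{6}: (1)_k (C = -5/6) is k! itself.
Consecutive-term ratio: r(k) = -\frac{1}{7} * (k+1) (k+\frac{8}{5}) / [(k+\frac{4}{3}) (k+1)] ; factor over Q: parameters, x = -\frac{1}{7}, and C = -\frac{5}{6}.


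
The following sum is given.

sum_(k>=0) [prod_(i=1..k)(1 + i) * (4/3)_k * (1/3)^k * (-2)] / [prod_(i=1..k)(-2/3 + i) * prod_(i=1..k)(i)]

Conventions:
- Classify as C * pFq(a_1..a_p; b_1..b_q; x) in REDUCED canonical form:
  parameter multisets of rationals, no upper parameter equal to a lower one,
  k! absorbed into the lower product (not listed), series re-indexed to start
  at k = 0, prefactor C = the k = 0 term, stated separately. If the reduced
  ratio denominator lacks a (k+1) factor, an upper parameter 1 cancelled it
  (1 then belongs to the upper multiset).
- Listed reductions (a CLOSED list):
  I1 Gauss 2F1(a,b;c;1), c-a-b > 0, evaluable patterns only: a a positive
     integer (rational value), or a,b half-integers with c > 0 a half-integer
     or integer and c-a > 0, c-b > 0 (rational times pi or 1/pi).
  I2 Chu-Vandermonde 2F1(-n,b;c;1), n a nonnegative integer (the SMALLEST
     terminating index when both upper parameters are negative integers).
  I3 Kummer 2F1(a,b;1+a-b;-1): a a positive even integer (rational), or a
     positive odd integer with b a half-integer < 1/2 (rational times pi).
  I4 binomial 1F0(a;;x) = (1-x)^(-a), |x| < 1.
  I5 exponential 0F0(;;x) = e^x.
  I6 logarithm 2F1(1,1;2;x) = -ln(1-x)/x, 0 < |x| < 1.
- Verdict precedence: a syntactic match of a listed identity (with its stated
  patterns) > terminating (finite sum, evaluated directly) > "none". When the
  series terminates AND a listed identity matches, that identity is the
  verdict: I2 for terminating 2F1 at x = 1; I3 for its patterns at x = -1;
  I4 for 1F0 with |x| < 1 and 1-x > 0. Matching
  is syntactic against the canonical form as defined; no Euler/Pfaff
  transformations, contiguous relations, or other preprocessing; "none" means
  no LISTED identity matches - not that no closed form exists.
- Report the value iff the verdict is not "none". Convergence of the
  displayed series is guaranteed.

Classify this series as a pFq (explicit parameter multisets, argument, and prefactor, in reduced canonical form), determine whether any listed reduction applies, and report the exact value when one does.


First insight: with t_0 = -2, the running product (C = -2, x = 1/3) telescopes to a rising factorial.
Adjacent-term ratio: r(k) = (1/3) * (k+4/3) (k+2) / [(k+1/3) (k+1)] - poly over poly, x = (1/3) from leading terms; C = -2 at k = 0.

Reduced: x = 1/3, 2F1, upper = {4/3, 2}, lower = {1/3}, C = -2. Verdict: no listed reduction: x = 1/3 and upper {4/3, 2} fail every I1-I6 pattern.


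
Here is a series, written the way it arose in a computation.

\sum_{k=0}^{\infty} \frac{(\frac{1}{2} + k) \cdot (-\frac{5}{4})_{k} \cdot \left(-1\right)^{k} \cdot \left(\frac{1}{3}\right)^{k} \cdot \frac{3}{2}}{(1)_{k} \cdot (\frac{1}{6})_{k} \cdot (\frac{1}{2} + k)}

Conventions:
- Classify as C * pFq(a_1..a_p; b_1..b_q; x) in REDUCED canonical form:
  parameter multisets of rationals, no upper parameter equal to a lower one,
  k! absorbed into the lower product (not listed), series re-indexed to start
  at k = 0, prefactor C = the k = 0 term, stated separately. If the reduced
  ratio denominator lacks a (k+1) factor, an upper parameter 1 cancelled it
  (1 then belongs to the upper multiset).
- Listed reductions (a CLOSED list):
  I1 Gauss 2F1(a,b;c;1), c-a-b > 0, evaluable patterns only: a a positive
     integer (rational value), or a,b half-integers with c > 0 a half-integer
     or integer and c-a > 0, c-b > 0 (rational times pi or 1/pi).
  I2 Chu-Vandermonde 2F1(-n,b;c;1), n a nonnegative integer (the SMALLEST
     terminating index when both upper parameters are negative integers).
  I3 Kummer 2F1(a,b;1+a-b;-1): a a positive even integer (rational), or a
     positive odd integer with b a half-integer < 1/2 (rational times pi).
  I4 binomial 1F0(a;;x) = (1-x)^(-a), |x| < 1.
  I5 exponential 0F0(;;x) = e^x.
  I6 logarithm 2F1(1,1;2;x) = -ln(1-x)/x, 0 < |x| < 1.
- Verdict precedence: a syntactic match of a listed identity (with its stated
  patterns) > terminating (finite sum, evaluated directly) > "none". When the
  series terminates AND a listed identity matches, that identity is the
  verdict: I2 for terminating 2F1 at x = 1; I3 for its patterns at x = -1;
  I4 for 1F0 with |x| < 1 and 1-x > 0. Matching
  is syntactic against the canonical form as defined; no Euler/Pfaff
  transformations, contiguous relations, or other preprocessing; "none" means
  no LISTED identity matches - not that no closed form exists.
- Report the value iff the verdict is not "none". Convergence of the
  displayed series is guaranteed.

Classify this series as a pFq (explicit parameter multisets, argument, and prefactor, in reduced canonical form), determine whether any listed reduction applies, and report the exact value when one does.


Structural cue: from the first term \frac{3}{2}: the factor k + 1/2 cancels (top and bottom), leaving C = 3/2.
Adjacent-term ratio: r(k) = -\frac{1}{3} * (k-\frac{5}{4}) / [(k+\frac{1}{6}) (k+1)] - poly over poly, x = -\frac{1}{3} from leading terms; C = \frac{3}{2} at k = 0.

Prefactor \frac{3}{2}, argument -\frac{1}{3}: 1F1 with upper {-\frac{5}{4}} over lower {\frac{1}{6}}. Verdict: no listed reduction: x = -\frac{1}{3} and upper {-\frac{5}{4}} fail every I1-I6 pattern.


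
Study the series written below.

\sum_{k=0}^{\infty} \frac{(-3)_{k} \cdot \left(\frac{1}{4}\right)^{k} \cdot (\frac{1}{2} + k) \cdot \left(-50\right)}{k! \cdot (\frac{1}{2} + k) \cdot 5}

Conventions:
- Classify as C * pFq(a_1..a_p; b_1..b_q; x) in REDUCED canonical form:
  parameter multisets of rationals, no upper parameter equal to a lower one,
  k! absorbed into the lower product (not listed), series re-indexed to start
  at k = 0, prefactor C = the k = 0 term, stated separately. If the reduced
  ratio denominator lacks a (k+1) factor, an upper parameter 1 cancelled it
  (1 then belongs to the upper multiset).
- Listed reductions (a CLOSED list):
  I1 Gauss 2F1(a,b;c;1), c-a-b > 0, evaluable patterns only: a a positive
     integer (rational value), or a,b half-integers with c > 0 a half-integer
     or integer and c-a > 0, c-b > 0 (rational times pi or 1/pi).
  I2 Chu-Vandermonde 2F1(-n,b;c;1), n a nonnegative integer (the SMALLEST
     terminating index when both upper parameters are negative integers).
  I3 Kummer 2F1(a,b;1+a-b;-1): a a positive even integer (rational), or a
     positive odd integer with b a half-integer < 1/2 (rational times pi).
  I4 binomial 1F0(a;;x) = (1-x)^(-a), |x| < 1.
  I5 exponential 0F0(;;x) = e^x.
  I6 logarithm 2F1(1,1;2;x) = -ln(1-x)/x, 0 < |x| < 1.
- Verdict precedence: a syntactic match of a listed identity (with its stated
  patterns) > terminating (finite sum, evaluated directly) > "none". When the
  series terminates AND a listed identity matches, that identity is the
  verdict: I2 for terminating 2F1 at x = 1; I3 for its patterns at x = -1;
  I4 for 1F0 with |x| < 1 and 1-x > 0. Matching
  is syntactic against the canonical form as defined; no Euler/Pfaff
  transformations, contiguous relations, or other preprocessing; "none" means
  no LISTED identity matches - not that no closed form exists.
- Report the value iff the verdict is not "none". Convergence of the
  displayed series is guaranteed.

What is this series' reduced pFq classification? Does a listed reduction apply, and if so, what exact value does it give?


At argument \frac{1}{4}: a 1F0 with upper {-3}, lower {-}, scaled by C = -10. Verdict: the I4 binomial reduction fires (the 1F0 binomial series: exponent 3, x = \frac{1}{4}). Exact value: -\frac{135}{32}.

Key step: x = \frac{1}{4} and k + 1/2 divides numerator and denominator alike; C = -10, x = 1/4 after cancelling.
Ratio: r(k) = \frac{1}{4} * (k-3) / [(k+1)] ; factor over Q: parameters, x = \frac{1}{4}, and C = -10.


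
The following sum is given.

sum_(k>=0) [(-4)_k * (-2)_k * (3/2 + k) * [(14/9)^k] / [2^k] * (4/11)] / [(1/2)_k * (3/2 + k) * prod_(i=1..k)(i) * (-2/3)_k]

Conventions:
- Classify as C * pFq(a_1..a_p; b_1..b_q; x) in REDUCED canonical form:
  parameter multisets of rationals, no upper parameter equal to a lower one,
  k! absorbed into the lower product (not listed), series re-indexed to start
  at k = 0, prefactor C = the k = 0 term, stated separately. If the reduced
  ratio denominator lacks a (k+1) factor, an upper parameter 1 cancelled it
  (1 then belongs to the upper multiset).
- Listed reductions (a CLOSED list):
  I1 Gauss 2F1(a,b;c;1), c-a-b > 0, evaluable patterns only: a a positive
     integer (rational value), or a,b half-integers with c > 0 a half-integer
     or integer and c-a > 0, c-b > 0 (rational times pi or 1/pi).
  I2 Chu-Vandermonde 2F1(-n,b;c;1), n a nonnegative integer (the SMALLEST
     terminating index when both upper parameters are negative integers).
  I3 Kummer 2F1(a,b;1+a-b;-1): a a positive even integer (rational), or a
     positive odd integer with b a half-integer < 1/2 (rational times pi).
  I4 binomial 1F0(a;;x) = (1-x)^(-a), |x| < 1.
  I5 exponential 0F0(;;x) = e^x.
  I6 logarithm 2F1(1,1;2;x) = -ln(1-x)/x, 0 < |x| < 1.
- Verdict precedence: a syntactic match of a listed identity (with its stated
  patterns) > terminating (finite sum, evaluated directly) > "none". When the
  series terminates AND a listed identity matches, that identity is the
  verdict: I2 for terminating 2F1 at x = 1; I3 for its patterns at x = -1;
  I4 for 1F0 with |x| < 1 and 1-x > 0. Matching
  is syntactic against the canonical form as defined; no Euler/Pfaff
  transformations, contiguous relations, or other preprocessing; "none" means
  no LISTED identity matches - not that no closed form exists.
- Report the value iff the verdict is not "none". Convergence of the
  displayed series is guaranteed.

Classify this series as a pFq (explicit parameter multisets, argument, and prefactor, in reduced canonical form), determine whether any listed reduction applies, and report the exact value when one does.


x = 7/9 here; the reduced form reads 2F2, upper {-4, -2}, lower {-2/3, 1/2}, C = 4/11. Verdict: terminating - upper parameter -2 makes this a finite sum (last index 2), evaluated exactly. Exact value: -2204/99.

Key observation: t_0 being 4/11, the two k-th powers (prefactor 4/11) combine into one argument.
Term ratio: r(k) = (7/9) * (k-4) (k-2) / [(k-2/3) (k+1/2) (k+1)] - rational in k, leading ratio (7/9); with t_0 = 4/11, classification follows.


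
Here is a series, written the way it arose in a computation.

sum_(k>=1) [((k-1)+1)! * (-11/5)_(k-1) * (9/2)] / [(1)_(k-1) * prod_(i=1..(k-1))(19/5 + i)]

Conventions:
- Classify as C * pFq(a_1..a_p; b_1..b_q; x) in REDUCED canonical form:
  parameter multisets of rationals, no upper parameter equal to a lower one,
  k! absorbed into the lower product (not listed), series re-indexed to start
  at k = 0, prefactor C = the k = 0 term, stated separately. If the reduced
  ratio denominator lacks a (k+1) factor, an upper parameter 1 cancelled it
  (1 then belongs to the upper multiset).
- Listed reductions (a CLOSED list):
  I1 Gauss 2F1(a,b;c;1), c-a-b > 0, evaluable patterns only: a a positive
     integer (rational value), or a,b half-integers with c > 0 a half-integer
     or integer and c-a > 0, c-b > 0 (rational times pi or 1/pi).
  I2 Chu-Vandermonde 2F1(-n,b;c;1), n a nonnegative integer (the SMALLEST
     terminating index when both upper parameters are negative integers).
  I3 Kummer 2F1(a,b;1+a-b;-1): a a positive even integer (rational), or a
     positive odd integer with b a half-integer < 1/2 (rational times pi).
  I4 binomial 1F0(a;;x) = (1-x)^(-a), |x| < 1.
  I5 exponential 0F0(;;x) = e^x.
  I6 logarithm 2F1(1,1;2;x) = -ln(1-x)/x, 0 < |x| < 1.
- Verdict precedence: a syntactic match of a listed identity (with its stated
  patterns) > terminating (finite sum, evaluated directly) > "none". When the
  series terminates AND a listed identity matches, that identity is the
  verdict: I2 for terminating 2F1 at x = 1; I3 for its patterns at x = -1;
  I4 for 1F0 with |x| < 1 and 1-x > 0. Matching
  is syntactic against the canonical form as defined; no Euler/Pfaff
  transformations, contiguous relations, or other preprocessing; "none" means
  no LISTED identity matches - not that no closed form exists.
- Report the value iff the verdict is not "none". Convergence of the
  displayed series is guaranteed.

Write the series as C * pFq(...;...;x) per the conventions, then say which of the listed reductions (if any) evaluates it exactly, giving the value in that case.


Classification (C = 9/2): 2F1 with upper {-11/5, 2}, lower {24/5}, argument x = 1. Verdict: Gauss (I1, integer-parameter pattern) fires (x = 1: the Gamma ratio telescopes since c-a-b = 5 > 0 and a = 2 in Z>0). Its exact value is 399/250.

First insight: x = 1 and the lower running product (prefactor 9/2) is a rising factorial.
Step ratio: r(k) = 1 * (k-11/5) (k+2) / [(k+24/5) (k+1)] - rational in k. x = 1; t_0 = 9/2; negate the roots.


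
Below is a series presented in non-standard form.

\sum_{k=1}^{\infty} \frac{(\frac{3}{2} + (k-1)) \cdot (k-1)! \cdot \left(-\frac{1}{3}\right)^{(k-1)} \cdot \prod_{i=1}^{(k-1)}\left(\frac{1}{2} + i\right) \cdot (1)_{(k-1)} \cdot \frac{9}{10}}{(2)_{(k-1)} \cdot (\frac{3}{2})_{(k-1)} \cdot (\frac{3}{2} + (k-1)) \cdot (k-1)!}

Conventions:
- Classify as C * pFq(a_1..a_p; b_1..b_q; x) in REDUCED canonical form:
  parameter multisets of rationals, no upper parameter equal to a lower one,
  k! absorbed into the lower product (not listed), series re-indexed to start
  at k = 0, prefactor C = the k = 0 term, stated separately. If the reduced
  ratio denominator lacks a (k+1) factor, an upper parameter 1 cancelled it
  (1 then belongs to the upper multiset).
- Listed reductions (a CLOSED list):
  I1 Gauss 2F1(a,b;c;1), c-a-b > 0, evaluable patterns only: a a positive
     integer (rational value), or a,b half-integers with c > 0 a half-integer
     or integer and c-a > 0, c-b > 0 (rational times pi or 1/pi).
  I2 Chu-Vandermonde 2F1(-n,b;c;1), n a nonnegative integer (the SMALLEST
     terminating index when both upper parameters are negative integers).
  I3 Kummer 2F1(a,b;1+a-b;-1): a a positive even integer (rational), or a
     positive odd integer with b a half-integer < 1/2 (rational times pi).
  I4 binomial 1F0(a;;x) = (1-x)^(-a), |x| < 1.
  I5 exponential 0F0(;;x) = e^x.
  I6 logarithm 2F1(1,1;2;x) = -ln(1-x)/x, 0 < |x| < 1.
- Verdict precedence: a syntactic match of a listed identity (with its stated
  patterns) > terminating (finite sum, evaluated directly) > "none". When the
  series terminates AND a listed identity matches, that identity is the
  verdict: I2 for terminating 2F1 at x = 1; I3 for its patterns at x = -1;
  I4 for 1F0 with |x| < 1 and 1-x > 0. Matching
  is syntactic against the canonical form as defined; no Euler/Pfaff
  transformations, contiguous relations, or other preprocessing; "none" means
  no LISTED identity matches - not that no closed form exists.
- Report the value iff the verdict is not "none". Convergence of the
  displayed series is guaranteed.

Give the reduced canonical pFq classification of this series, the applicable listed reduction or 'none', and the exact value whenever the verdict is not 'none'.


Prefactor \frac{9}{10}, argument -\frac{1}{3}: 2F1 with upper {1, 1} over lower {2}. Verdict: this is the logarithmic series (I6) (the logarithm: parameters (1,1;2), x = -\frac{1}{3}). Exact value: \frac{27}{10} \cdot \ln\left(\frac{4}{3}\right).

The tell: x = -\frac{1}{3} and the factorial ratio (C = 9/10) (k+a-1)!/(a-1)! is a rising factorial (a)_k.
Step ratio: r(k) = -\frac{1}{3} * (k+1) (k+1) / [(k+2) (k+1)] ; factor over Q: parameters, x = -\frac{1}{3}, and C = \frac{9}{10}.


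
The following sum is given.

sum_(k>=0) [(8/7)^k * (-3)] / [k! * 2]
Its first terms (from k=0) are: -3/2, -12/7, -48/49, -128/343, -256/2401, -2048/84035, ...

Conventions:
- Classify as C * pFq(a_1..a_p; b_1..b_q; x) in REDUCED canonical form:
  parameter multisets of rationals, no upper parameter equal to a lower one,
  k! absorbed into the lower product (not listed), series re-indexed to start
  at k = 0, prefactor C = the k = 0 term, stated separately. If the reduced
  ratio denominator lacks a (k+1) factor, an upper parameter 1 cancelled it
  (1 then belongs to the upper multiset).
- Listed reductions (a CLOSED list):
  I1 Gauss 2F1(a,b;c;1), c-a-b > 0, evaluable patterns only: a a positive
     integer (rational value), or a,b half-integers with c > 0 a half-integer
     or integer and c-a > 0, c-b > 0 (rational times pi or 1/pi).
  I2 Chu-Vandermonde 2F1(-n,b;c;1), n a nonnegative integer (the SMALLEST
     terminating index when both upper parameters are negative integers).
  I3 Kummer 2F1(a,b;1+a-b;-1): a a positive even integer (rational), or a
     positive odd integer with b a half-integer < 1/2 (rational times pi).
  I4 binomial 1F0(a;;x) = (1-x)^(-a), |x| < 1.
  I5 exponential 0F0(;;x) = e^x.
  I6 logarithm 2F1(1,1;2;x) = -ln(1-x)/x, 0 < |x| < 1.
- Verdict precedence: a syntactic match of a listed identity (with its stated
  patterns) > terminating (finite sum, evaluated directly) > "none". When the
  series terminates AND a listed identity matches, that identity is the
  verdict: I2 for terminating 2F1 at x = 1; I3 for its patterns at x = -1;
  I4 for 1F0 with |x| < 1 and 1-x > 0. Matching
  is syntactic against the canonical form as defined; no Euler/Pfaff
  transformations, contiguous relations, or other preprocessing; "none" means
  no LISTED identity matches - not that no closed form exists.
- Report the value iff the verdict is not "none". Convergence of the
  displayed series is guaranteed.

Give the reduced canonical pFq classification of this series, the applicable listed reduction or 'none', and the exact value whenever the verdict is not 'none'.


Classification (C = -3/2): 0F0 with upper {-}, lower {-}, argument x = 8/7. Verdict: the I5 exponential reduction fires (the 0F0 exponential series at x = 8/7). Value: (-3/2) * e^(8/7).

Key step: x = (8/7) and the constant factors (C = -3/2, x = 8/7) combine into one prefactor.
Consecutive-term ratio: r(k) = (8/7) * 1 / [(k+1)] - rational in k, leading ratio (8/7); with t_0 = -3/2, classification follows.


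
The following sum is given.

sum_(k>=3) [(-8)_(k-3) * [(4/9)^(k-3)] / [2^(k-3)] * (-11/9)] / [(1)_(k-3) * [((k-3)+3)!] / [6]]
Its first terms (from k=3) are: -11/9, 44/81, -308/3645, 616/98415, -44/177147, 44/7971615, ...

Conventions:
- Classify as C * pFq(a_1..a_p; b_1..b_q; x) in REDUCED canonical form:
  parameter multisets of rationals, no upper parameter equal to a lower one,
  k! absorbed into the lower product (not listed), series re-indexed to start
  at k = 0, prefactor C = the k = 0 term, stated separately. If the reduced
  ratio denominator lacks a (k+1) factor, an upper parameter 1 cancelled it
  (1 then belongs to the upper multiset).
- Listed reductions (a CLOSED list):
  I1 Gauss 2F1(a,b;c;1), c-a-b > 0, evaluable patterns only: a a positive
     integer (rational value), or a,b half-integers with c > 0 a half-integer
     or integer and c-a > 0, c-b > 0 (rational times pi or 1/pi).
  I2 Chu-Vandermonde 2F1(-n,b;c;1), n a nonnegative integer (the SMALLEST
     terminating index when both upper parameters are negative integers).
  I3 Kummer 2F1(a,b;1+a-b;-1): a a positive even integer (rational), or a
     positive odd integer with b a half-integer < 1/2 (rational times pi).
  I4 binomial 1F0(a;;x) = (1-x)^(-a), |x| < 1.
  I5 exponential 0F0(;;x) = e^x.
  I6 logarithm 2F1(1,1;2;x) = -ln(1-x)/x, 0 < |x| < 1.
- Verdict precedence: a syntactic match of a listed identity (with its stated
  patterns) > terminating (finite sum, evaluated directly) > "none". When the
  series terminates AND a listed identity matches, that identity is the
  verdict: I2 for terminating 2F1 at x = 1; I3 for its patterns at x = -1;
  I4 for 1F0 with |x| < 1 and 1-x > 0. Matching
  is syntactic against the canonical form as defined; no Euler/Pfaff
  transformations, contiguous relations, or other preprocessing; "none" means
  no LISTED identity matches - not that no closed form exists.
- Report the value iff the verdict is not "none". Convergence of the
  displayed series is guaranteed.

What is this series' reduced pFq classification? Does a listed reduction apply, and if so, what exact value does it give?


Classification (C = -11/9): 1F1 with upper {-8}, lower {4}, argument x = 2/9. Verdict: terminating - the sum ends at index 8 because -8 is a negative integer; exact evaluation follows. Sum: -277328423137/366112362105.

Key observation: with t_0 = -11/9, the two k-th powers (prefactor -11/9) combine into one argument.
Step ratio: r(k) = (2/9) * (k-8) / [(k+4) (k+1)] - poly over poly, x = (2/9) from leading terms; C = -11/9 at k = 0.


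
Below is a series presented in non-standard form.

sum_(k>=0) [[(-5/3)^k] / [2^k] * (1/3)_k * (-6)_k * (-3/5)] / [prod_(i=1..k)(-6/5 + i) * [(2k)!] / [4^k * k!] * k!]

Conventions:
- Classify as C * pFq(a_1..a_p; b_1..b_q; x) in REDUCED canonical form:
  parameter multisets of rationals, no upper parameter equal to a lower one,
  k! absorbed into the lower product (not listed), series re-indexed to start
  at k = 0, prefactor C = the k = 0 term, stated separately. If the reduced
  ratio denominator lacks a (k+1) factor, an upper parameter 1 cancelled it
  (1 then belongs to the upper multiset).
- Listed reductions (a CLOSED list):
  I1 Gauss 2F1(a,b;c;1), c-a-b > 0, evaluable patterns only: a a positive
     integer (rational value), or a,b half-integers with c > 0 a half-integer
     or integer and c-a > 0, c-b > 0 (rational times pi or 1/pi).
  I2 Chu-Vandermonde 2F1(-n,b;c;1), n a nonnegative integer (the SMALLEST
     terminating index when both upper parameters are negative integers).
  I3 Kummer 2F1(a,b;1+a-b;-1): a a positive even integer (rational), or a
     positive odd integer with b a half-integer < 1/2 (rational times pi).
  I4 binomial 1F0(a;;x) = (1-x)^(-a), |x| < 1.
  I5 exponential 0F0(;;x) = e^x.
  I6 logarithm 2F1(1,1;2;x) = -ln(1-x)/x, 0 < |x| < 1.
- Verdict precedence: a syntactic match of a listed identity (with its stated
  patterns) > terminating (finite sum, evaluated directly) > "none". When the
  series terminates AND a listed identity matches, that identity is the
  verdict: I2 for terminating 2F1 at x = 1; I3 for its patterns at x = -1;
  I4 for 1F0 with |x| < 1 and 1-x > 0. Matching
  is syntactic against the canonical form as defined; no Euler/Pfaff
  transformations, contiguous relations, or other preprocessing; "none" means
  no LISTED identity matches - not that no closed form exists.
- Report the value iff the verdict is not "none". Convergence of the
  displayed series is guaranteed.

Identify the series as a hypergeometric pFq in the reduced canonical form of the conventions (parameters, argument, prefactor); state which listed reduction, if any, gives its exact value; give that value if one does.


The series (x = -5/6) is 2F2: upper {-6, 1/3}, lower {-1/5, 1/2}, prefactor -3/5. Verdict: terminating. With -6 upstairs the series is a 7-term polynomial sum; evaluated term by term. Exact value: 46256092160543/944660292345.

Key step: x = (-5/6) and the two k-th powers (C = -3/5) combine into one argument.
Step ratio: r(k) = (-5/6) * (k-6) (k+1/3) / [(k-1/5) (k+1/2) (k+1)] - poly over poly, x = (-5/6) from leading terms; C = -3/5 at k = 0.


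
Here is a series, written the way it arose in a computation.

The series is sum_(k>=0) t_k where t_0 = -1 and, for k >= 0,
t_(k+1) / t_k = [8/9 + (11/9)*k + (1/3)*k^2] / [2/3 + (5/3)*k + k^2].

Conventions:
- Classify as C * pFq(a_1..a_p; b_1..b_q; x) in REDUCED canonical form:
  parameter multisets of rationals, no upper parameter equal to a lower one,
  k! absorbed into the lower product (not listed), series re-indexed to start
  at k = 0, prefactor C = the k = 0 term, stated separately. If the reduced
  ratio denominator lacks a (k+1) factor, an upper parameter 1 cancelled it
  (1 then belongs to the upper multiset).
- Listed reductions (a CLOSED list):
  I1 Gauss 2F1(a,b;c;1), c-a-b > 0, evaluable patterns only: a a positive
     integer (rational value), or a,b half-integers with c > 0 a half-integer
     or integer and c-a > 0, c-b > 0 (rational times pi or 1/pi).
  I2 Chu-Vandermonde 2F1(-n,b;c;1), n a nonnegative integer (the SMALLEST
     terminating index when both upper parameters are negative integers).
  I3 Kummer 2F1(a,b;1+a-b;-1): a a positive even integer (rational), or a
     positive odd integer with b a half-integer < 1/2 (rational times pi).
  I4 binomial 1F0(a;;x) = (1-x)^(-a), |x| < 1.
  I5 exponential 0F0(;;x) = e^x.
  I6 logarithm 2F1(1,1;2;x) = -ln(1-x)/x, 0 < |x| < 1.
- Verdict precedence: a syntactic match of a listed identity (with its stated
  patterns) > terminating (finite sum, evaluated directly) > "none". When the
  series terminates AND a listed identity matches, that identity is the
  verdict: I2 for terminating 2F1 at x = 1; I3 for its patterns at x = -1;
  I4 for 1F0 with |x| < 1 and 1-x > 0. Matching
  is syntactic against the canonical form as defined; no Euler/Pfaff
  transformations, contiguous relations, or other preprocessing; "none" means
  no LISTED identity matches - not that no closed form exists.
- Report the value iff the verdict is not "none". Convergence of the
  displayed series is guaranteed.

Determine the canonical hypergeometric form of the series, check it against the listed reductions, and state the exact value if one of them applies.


Prefactor -1, argument 1/3: 2F1 with upper {1, 8/3} over lower {2/3}. Verdict: none. A 2F1 with upper {1, 8/3} fits none of I1-I6 at x = 1/3; the sum runs forever.

Key step: with t_0 = -1, roots of the ratio polynomials (C = -1) are the negated parameters.
Ratio: r(k) = (1/3) * (k+1) (k+8/3) / [(k+2/3) (k+1)] - rational in k, leading ratio (1/3); with t_0 = -1, classification follows.


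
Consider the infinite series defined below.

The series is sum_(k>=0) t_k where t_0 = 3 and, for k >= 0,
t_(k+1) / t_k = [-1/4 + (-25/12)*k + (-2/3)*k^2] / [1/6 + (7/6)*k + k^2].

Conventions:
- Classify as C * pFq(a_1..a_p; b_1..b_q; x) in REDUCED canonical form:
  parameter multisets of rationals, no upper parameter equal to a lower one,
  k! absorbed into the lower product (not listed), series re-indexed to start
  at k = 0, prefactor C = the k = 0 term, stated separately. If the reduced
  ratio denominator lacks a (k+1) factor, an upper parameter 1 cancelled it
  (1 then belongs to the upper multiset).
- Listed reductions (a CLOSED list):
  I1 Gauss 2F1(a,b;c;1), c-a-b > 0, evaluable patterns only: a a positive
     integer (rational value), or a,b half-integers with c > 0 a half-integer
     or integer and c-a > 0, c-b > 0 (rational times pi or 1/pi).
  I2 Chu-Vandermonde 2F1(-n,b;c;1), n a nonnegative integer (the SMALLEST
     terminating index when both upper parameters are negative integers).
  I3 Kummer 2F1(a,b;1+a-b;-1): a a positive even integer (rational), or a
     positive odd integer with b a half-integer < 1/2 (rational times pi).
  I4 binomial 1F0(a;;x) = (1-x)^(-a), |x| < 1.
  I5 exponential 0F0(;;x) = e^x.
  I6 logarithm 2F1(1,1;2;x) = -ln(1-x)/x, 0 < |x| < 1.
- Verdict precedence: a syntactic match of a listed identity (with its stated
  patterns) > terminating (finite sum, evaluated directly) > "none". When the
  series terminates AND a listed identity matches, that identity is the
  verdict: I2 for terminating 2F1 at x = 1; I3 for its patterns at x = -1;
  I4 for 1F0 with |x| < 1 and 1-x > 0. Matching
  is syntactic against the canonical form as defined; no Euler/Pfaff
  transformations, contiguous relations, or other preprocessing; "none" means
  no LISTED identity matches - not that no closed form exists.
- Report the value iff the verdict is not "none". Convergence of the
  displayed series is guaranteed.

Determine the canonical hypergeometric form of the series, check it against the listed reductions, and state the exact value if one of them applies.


The series (x = -2/3) is 2F1: upper {1/8, 3}, lower {1/6}, prefactor 3. Verdict: none. A 2F1 with upper {1/8, 3} fits none of I1-I6 at x = -2/3; the sum runs forever.

The tell: t_0 = 3 here, and the expanded ratio factors over Q; prefactor 3, roots give parameters.
Adjacent-term ratio: r(k) = (-2/3) * (k+1/8) (k+3) / [(k+1/6) (k+1)] - rational in k, leading ratio (-2/3); with t_0 = 3, classification follows.


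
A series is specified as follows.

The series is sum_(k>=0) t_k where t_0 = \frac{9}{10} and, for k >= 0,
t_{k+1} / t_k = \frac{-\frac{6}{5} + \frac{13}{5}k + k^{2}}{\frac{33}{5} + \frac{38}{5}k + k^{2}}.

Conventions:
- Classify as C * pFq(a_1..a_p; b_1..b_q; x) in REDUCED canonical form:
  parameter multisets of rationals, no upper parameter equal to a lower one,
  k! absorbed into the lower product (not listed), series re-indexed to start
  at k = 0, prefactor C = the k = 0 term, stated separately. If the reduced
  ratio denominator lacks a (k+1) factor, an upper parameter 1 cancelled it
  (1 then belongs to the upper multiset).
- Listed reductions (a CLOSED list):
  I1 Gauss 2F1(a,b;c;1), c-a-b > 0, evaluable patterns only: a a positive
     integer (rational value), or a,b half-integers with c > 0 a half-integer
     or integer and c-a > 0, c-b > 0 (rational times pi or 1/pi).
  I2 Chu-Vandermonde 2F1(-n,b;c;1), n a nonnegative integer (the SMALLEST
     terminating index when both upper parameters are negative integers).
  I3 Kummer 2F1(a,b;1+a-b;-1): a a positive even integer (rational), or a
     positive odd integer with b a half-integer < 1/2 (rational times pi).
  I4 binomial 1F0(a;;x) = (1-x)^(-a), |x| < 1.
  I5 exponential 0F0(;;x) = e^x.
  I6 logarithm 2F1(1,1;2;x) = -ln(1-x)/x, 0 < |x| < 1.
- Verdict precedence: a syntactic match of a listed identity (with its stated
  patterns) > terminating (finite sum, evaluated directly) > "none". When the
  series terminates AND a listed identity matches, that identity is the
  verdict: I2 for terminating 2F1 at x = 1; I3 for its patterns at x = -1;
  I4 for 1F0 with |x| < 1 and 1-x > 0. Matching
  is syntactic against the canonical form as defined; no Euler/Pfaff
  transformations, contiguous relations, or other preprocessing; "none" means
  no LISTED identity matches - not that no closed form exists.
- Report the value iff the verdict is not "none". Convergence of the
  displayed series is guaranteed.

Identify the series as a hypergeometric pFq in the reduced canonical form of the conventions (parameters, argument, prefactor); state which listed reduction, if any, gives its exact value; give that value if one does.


At argument 1: a 2F1 with upper {-\frac{2}{5}, 3}, lower {\frac{33}{5}}, scaled by C = \frac{9}{10}. Verdict at x = 1: Gauss's theorem (I1) matches (x = 1: the Gamma ratio telescopes since c-a-b = 4 > 0 and a = 3 in Z>0). Exact value: \frac{4347}{6250}.

First insight: t_0 being \frac{9}{10}, the expanded ratio factors over Q; C = 9/10, x = 1, roots give parameters.
Consecutive-term ratio: r(k) = 1 * (k-\frac{2}{5}) (k+3) / [(k+\frac{33}{5}) (k+1)] ; factor over Q: parameters, x = 1, and C = \frac{9}{10}.


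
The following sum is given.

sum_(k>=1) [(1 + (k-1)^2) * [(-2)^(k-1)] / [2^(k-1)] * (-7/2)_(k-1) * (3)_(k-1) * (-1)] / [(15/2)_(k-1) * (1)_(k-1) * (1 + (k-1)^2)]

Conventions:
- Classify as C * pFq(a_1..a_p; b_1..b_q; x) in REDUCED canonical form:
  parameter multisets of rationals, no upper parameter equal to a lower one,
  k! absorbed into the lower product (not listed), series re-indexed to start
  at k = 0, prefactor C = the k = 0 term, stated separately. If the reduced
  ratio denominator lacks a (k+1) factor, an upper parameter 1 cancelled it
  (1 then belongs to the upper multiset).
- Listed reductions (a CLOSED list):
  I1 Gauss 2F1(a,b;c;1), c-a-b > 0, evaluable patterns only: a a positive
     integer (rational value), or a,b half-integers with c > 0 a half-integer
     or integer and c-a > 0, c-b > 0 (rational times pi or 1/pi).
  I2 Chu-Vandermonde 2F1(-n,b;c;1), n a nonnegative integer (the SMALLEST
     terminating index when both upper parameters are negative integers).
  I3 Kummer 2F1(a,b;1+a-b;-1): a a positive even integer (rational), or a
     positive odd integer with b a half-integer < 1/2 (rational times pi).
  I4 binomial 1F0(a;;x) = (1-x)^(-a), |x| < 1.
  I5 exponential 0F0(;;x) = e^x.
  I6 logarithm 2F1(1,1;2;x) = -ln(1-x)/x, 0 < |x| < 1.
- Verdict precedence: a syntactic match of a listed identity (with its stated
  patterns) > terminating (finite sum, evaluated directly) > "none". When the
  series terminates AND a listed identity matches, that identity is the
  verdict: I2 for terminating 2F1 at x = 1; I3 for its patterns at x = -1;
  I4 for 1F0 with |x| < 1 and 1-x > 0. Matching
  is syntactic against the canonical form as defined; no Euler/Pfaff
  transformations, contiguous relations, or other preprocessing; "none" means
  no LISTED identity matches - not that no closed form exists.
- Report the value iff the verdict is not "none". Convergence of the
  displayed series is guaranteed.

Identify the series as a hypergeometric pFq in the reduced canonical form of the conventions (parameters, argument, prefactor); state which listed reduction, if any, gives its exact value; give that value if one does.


The tell: x = (-1) and (1)_k (C = -1, x = -1) is k! itself.
Consecutive-term ratio: r(k) = (-1) * (k-7/2) (k+3) / [(k+15/2) (k+1)] ; factor over Q: parameters, x = (-1), and C = -1.

Prefactor -1, argument -1: 2F1 with upper {-7/2, 3} over lower {15/2}. Verdict: Kummer's theorem (I3) fires (x = -1; c = 15/2 equals 1+a-b for upper {-7/2, 3}: listed pattern). Exact value: (-9009/8192) * pi.


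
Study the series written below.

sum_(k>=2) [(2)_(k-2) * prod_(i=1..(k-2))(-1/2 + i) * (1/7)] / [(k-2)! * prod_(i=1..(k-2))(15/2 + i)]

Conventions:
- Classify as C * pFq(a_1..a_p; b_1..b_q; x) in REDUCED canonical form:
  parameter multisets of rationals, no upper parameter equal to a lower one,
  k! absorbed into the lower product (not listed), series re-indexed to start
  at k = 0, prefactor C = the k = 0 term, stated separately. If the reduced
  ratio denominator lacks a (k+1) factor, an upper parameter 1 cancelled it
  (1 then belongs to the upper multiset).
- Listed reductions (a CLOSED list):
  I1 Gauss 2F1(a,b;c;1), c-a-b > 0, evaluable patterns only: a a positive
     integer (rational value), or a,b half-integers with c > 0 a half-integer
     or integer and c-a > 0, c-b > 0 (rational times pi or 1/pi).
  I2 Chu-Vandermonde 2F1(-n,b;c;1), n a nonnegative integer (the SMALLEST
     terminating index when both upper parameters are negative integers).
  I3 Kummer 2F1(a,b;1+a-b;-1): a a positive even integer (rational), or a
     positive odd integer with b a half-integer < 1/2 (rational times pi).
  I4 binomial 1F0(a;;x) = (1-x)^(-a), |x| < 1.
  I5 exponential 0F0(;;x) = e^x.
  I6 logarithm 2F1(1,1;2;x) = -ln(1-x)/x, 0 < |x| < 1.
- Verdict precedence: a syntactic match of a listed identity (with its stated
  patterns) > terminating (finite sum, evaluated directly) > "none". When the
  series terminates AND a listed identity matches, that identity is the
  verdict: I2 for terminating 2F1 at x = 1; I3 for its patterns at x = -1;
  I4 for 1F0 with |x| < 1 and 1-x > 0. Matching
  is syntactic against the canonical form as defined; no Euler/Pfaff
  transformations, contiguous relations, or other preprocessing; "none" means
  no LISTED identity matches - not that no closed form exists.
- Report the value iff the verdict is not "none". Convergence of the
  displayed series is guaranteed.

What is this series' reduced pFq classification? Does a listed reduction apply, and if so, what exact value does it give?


Key step: with t_0 = 1/7, the lower running product (C = 1/7, x = 1) is a rising factorial.
Adjacent-term ratio: r(k) = 1 * (k+1/2) (k+2) / [(k+17/2) (k+1)] - rational in k. x = 1; t_0 = 1/7; negate the roots.

This is 1/7 * 2F1(1/2, 2; 17/2; 1) in reduced canonical form. Verdict: the Gauss summation I1 fires (x = 1: the Gamma ratio telescopes since c-a-b = 6 > 0 and a = 2 in Z>0). Hence: 65/392.
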